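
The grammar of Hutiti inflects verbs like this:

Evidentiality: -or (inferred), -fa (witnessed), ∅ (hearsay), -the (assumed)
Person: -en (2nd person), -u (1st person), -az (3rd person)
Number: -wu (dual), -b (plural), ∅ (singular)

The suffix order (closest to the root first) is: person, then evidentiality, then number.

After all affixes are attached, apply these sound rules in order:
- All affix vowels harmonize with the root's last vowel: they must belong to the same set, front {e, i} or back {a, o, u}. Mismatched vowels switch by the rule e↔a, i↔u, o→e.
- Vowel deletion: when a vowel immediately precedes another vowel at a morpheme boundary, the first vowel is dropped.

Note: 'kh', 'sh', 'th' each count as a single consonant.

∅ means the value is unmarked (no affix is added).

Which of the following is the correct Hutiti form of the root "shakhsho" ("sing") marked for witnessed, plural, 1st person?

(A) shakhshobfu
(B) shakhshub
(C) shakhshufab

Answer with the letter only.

C

Attach person 1st person -u → shakhshou.
Attach evidentiality witnessed -fa → shakhshoufa.
Attach number plural -b → shakhshoufab.
Vowel harmony: no change.
Apply vowel deletion: shakhshoufab → shakhshufab.
So the correct form is shakhshufab, option (C).
(B) shakhshub is wrong: it uses hearsay instead of witnessed for evidentiality.
(A) shakhshobfu is wrong: it has the affixes in the wrong order.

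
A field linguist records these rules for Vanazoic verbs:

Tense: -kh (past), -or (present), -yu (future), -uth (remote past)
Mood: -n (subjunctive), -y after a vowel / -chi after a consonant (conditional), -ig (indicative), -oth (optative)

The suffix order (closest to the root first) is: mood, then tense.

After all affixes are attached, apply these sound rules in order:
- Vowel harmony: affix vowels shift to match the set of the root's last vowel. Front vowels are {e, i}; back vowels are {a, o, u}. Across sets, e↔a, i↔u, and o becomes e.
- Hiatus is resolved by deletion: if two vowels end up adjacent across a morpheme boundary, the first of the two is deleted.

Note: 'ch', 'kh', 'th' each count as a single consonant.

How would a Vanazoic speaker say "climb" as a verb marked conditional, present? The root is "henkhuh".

Attach mood conditional -chi (after consonant 'h') → henkhuhchi.
Attach tense present -or → henkhuhchior.
Apply vowel harmony: henkhuhchior → henkhuhchuor.
Apply vowel deletion: henkhuhchuor → henkhuhchor.

henkhuhchor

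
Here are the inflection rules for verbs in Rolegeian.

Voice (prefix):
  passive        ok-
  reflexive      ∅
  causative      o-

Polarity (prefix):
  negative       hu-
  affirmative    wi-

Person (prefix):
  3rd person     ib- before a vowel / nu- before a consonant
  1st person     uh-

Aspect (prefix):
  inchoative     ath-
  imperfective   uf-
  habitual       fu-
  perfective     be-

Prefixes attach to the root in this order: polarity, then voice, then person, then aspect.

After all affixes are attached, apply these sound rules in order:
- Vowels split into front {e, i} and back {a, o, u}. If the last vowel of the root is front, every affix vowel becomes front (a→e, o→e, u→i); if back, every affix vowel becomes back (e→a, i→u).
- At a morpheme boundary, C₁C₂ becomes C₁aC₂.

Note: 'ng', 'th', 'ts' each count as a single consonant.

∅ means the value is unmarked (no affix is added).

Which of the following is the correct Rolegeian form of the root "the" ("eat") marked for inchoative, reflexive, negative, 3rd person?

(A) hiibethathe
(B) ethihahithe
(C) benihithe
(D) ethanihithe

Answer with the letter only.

D

Attach polarity negative hu- → huthe.
voice = reflexive: zero marking, form stays huthe.
Attach person 3rd person nu- (before consonant 'h') → nuhuthe.
Attach aspect inchoative ath- → athnuhuthe.
Apply vowel harmony: athnuhuthe → ethnihithe.
Apply epenthesis: ethnihithe → ethanihithe.
So the correct form is ethanihithe, option (D).
(C) benihithe is wrong: it uses perfective instead of inchoative for aspect.
(A) hiibethathe is wrong: it has the affixes in the wrong order.
(B) ethihahithe is wrong: it uses 1st person instead of 3rd person for person.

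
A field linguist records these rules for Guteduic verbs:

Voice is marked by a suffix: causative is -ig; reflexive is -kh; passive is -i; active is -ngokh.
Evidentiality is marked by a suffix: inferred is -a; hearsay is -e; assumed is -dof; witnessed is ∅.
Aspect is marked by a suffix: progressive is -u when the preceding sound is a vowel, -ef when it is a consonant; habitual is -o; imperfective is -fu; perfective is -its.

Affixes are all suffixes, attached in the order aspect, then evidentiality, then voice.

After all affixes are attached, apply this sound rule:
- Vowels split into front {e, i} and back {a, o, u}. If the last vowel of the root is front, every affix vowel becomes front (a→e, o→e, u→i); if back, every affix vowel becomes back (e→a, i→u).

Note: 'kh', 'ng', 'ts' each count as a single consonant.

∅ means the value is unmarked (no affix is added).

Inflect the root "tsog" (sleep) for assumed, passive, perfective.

tsogutsdofu

Attach aspect perfective -its → tsogits.
Attach evidentiality assumed -dof → tsogitsdof.
Attach voice passive -i → tsogitsdofi.
Apply vowel harmony: tsogitsdofi → tsogutsdofu.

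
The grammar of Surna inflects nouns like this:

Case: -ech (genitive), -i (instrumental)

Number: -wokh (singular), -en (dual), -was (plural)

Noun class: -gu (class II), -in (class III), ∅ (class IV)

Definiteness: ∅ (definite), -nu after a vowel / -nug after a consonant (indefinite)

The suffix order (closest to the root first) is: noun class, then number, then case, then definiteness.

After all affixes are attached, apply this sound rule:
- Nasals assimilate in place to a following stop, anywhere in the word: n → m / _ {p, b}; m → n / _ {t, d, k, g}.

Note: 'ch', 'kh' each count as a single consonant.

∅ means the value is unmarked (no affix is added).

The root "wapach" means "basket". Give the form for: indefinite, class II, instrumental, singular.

Attach noun class class II -gu → wapachgu.
Attach number singular -wokh → wapachguwokh.
Attach case instrumental -i → wapachguwokhi.
Attach definiteness indefinite -nu (after vowel 'i') → wapachguwokhinu.
Nasal assimilation: no change.

wapachguwokhinu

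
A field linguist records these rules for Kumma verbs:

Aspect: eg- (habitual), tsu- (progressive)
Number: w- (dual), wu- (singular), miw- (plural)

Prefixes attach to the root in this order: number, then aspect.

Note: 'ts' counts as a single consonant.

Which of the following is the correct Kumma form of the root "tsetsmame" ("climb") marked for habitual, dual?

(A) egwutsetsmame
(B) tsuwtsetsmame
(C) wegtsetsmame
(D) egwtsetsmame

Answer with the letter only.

D

Attach number dual w- → wtsetsmame.
Attach aspect habitual eg- → egwtsetsmame.
So the correct form is egwtsetsmame, option (D).
(A) egwutsetsmame is wrong: it uses singular instead of dual for number.
(C) wegtsetsmame is wrong: it has the affixes in the wrong order.
(B) tsuwtsetsmame is wrong: it uses progressive instead of habitual for aspect.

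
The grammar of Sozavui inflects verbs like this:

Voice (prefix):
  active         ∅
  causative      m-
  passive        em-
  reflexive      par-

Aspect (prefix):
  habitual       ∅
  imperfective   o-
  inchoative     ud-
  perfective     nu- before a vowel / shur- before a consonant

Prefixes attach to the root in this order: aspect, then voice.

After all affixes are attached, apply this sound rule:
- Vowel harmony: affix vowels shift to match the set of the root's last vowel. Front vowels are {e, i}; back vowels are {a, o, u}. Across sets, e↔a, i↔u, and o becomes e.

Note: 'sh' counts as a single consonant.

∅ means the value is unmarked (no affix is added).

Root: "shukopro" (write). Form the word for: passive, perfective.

amshurshukopro

Attach aspect perfective shur- (before consonant 'sh') → shurshukopro.
Attach voice passive em- → emshurshukopro.
Apply vowel harmony: emshurshukopro → amshurshukopro.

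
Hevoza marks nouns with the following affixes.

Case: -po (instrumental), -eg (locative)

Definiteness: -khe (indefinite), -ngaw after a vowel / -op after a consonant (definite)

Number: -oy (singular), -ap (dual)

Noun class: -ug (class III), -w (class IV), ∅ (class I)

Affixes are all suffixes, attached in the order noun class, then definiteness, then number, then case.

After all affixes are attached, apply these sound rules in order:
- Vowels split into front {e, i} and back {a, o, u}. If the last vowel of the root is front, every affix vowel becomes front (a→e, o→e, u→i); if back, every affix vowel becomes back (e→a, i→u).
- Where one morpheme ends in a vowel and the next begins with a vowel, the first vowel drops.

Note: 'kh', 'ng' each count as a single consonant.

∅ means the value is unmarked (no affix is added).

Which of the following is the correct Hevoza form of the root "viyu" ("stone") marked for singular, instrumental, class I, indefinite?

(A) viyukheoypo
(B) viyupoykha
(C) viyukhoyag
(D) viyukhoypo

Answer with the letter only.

noun class = class I: zero marking, form stays viyu.
Attach definiteness indefinite -khe → viyukhe.
Attach number singular -oy → viyukheoy.
Attach case instrumental -po → viyukheoypo.
Apply vowel harmony: viyukheoypo → viyukhaoypo.
Apply vowel deletion: viyukhaoypo → viyukhoypo.
So the correct form is viyukhoypo, option (D).
(C) viyukhoyag is wrong: it uses locative instead of instrumental for case.
(B) viyupoykha is wrong: it has the affixes in the wrong order.
(A) viyukheoypo is wrong: it fails to apply the sound rule(s).

D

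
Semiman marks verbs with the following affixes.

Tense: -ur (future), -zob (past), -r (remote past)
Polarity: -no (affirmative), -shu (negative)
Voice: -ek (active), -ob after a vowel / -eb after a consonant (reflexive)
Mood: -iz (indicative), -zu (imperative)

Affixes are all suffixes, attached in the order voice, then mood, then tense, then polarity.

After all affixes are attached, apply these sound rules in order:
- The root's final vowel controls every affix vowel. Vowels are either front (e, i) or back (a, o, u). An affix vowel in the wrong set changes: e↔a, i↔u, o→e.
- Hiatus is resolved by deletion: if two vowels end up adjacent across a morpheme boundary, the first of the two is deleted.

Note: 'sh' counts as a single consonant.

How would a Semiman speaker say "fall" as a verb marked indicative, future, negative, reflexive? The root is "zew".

zewebizirshi

Attach voice reflexive -eb (after consonant 'w') → zeweb.
Attach mood indicative -iz → zewebiz.
Attach tense future -ur → zewebizur.
Attach polarity negative -shu → zewebizurshu.
Apply vowel harmony: zewebizurshu → zewebizirshi.
Vowel deletion: no change.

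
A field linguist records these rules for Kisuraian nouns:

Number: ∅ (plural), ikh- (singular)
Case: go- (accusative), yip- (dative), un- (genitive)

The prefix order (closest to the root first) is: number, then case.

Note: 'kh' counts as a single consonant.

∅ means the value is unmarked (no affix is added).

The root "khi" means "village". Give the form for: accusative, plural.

gokhi

number = plural: zero marking, form stays khi.
Attach case accusative go- → gokhi.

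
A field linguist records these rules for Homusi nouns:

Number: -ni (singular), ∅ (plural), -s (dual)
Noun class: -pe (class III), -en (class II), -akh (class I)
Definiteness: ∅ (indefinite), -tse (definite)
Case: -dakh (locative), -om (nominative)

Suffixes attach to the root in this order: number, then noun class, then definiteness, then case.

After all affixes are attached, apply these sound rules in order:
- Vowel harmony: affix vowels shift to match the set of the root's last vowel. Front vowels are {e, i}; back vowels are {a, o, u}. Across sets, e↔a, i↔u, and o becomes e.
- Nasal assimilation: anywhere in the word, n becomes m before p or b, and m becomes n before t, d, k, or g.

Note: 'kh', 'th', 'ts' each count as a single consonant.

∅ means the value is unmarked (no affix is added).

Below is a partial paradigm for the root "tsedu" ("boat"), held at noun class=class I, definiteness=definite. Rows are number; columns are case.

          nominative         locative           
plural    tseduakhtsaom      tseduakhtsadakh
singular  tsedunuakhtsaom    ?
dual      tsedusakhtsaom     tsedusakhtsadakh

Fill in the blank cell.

tsedunuakhtsadakh

Attach number singular -ni → tseduni.
Attach noun class class I -akh → tseduniakh.
Attach definiteness definite -tse → tseduniakhtse.
Attach case locative -dakh → tseduniakhtsedakh.
Apply vowel harmony: tseduniakhtsedakh → tsedunuakhtsadakh.
Nasal assimilation: no change.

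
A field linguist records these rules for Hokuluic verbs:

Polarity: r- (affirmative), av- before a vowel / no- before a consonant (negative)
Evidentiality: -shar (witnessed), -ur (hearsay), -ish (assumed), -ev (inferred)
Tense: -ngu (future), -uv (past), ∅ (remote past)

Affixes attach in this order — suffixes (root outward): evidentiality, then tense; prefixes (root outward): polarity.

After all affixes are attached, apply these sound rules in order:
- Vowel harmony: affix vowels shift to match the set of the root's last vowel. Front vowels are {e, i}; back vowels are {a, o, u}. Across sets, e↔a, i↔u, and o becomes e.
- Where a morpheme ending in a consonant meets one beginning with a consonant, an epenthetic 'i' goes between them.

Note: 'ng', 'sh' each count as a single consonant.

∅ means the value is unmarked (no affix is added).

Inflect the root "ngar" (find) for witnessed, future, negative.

Attach evidentiality witnessed -shar → ngarshar.
Attach polarity negative no- (before consonant 'ng') → nongarshar.
Attach tense future -ngu → nongarsharngu.
Vowel harmony: no change.
Apply epenthesis: nongarsharngu → nongarisharingu.

nongarisharingu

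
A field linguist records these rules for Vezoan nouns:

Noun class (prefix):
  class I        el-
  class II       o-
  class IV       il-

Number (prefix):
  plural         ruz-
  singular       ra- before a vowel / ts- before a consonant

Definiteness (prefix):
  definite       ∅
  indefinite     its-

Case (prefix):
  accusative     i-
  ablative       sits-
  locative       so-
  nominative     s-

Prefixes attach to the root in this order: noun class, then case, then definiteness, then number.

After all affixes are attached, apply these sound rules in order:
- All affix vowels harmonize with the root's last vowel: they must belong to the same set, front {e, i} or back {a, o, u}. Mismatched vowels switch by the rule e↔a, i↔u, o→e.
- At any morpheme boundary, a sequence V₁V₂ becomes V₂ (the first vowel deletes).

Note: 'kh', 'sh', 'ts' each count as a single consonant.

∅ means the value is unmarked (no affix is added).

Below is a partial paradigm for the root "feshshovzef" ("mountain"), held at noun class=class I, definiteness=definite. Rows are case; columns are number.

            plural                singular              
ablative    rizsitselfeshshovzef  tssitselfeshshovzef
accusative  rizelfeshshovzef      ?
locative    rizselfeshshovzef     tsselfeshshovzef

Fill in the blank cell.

Attach noun class class I el- → elfeshshovzef.
Attach case accusative i- → ielfeshshovzef.
definiteness = definite: zero marking, form stays ielfeshshovzef.
Attach number singular ra- (before vowel 'i') → raielfeshshovzef.
Apply vowel harmony: raielfeshshovzef → reielfeshshovzef.
Apply vowel deletion: reielfeshshovzef → relfeshshovzef.

relfeshshovzef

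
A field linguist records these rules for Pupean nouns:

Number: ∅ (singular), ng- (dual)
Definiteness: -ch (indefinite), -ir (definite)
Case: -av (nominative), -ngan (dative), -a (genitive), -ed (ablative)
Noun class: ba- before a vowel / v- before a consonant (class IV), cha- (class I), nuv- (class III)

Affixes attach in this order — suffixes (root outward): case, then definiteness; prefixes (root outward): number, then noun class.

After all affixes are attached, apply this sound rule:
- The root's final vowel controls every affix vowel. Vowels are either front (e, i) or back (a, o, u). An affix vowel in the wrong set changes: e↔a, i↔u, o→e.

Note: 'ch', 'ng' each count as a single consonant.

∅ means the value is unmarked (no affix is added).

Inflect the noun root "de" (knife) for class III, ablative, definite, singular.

nivdeedir

Attach case ablative -ed → deed.
number = singular: zero marking, form stays deed.
Attach definiteness definite -ir → deedir.
Attach noun class class III nuv- → nuvdeedir.
Apply vowel harmony: nuvdeedir → nivdeedir.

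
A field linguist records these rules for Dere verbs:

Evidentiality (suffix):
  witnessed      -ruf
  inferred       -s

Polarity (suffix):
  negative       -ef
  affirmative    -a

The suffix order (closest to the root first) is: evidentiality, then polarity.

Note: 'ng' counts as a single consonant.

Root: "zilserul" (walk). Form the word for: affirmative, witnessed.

Attach evidentiality witnessed -ruf → zilserulruf.
Attach polarity affirmative -a → zilserulrufa.

zilserulrufa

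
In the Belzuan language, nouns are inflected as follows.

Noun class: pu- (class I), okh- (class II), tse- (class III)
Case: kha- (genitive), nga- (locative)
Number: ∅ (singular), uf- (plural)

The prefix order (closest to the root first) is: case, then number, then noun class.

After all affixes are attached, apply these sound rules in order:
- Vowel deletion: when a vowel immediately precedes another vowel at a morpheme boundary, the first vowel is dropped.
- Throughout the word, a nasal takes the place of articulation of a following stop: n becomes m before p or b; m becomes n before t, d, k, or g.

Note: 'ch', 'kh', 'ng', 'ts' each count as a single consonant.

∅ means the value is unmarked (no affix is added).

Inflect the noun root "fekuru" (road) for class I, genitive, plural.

pufkhafekuru

Attach case genitive kha- → khafekuru.
Attach number plural uf- → ufkhafekuru.
Attach noun class class I pu- → puufkhafekuru.
Apply vowel deletion: puufkhafekuru → pufkhafekuru.
Nasal assimilation: no change.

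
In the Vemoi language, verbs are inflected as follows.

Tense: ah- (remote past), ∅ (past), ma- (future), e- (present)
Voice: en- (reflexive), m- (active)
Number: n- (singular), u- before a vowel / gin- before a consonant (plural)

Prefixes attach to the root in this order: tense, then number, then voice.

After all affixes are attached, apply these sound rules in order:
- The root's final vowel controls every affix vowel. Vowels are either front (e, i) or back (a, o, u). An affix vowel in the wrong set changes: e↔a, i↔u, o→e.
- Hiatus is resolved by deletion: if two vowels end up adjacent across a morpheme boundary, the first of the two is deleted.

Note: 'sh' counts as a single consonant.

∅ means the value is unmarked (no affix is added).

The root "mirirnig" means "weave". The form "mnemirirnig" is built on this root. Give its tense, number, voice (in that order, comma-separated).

present, singular, active

Segment: m-n-e-mirirnig.
tense: e- → present.
number: n- → singular.
voice: m- → active.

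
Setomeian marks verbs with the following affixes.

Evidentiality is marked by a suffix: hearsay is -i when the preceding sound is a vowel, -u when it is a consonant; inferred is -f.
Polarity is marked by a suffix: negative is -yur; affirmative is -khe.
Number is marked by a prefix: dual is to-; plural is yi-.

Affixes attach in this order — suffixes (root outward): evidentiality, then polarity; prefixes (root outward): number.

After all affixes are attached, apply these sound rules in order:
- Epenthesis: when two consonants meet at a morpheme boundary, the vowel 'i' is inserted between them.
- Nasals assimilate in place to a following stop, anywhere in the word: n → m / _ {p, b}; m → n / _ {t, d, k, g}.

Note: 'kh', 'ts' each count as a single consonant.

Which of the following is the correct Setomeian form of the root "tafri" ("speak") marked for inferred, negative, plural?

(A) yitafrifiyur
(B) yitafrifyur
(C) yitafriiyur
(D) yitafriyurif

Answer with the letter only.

Attach number plural yi- → yitafri.
Attach evidentiality inferred -f → yitafrif.
Attach polarity negative -yur → yitafrifyur.
Apply epenthesis: yitafrifyur → yitafrifiyur.
Nasal assimilation: no change.
So the correct form is yitafrifiyur, option (A).
(C) yitafriiyur is wrong: it uses hearsay instead of inferred for evidentiality.
(D) yitafriyurif is wrong: it has the affixes in the wrong order.
(B) yitafrifyur is wrong: it fails to apply the sound rule(s).

A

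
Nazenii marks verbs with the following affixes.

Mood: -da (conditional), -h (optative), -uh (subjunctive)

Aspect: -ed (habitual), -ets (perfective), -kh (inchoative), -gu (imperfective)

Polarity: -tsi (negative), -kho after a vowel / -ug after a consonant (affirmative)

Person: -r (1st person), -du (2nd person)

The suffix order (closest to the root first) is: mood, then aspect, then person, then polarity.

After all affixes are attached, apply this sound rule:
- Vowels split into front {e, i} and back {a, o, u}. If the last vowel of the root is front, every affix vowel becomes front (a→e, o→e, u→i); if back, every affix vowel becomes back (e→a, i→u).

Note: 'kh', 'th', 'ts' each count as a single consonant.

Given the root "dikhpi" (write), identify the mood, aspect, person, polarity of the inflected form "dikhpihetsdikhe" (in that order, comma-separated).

optative, perfective, 2nd person, affirmative

Segment: dikhpi-h-ets-du-kho.
mood: -h → optative.
aspect: -ets → perfective.
person: -du → 2nd person.
polarity: -kho/ug → affirmative.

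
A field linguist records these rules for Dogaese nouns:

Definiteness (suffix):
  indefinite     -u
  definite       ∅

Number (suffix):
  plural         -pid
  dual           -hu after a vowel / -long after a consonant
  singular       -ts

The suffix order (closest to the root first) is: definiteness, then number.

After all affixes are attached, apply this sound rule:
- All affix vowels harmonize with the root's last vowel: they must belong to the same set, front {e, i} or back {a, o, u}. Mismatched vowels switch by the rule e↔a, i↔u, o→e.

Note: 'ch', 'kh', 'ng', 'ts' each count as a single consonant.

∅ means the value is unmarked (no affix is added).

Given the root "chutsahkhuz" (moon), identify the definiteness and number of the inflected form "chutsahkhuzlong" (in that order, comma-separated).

definite, dual

Segment: chutsahkhuz-long.
definiteness: ∅ → definite.
number: -hu/long → dual.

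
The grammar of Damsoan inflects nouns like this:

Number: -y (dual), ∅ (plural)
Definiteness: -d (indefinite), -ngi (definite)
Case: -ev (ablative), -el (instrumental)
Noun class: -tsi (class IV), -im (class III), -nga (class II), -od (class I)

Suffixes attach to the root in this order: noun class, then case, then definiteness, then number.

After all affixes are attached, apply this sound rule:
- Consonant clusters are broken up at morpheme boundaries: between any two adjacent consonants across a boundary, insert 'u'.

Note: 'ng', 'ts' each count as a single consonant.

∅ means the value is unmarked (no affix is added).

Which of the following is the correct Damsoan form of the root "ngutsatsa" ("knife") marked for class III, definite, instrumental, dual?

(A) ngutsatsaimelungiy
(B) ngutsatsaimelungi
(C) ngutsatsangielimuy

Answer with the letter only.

A

Attach noun class class III -im → ngutsatsaim.
Attach case instrumental -el → ngutsatsaimel.
Attach definiteness definite -ngi → ngutsatsaimelngi.
Attach number dual -y → ngutsatsaimelngiy.
Apply epenthesis: ngutsatsaimelngiy → ngutsatsaimelungiy.
So the correct form is ngutsatsaimelungiy, option (A).
(C) ngutsatsangielimuy is wrong: it has the affixes in the wrong order.
(B) ngutsatsaimelungi is wrong: it uses plural instead of dual for number.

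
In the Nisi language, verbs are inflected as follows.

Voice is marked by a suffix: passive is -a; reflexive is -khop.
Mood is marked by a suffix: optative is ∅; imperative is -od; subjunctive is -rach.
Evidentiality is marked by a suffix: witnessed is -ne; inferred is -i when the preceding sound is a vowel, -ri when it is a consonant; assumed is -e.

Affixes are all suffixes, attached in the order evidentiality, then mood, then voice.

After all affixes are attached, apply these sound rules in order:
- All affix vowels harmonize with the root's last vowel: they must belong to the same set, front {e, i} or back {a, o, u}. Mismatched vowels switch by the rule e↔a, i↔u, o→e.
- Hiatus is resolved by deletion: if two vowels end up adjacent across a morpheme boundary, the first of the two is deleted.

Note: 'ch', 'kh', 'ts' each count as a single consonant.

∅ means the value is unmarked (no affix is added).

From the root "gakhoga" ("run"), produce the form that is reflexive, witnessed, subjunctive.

Attach evidentiality witnessed -ne → gakhogane.
Attach mood subjunctive -rach → gakhoganerach.
Attach voice reflexive -khop → gakhoganerachkhop.
Apply vowel harmony: gakhoganerachkhop → gakhoganarachkhop.
Vowel deletion: no change.

gakhoganarachkhop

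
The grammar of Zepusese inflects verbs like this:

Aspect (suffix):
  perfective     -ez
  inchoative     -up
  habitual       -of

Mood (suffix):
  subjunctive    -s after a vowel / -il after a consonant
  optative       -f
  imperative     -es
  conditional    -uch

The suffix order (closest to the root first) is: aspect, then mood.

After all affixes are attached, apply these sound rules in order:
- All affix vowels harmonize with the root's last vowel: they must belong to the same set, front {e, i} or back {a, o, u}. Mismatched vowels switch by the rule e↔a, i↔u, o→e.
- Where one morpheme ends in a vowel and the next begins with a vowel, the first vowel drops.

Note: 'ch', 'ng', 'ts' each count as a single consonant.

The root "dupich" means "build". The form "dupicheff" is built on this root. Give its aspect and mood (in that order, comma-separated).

Segment: dupich-of-f.
aspect: -of → habitual.
mood: -f → optative.

habitual, optative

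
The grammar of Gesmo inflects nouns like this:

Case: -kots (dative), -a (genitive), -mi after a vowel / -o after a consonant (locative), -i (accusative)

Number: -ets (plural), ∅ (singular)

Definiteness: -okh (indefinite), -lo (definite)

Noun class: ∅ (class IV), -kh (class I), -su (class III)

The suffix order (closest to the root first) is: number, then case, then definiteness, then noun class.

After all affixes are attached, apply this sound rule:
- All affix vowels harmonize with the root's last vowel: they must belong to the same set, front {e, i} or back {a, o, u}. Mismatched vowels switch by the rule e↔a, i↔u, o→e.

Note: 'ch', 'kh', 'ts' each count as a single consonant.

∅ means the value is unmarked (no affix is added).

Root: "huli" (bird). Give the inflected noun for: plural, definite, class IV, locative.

hulietsele

Attach number plural -ets → huliets.
Attach case locative -o (after consonant 'ts') → hulietso.
Attach definiteness definite -lo → hulietsolo.
noun class = class IV: zero marking, form stays hulietsolo.
Apply vowel harmony: hulietsolo → hulietsele.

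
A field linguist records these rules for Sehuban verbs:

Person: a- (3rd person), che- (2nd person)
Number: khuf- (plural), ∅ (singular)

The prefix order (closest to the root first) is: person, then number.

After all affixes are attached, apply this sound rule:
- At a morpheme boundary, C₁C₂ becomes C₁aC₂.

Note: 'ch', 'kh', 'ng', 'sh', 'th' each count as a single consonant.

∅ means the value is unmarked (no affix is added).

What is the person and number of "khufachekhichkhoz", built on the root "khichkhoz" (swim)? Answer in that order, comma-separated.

2nd person, plural

Segment: khuf-che-khichkhoz.
person: che- → 2nd person.
number: khuf- → plural.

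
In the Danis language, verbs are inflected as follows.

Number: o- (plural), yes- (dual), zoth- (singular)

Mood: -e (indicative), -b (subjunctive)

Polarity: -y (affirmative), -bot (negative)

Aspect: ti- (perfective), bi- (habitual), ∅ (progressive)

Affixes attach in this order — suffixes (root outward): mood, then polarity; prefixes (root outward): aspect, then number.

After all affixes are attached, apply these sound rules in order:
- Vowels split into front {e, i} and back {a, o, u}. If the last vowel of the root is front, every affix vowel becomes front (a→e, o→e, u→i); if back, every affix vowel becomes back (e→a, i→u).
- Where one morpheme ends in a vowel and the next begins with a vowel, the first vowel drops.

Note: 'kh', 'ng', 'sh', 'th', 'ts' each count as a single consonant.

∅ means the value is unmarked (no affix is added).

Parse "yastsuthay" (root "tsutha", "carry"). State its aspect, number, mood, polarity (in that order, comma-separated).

Segment: yes-tsutha-e-y.
aspect: ∅ → progressive.
number: yes- → dual.
mood: -e → indicative.
polarity: -y → affirmative.

progressive, dual, indicative, affirmative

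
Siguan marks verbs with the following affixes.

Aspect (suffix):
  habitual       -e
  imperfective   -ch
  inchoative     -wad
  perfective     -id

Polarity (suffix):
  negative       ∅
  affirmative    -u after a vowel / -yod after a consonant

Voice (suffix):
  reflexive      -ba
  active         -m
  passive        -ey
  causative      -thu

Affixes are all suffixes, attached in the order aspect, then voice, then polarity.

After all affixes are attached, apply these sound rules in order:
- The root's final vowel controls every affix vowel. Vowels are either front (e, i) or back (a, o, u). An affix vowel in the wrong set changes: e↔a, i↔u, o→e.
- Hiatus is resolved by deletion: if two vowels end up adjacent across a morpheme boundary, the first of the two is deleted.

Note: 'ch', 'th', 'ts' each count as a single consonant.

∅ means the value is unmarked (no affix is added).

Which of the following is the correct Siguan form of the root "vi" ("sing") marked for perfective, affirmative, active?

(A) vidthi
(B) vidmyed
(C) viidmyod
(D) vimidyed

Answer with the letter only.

B

Attach aspect perfective -id → viid.
Attach voice active -m → viidm.
Attach polarity affirmative -yod (after consonant 'm') → viidmyod.
Apply vowel harmony: viidmyod → viidmyed.
Apply vowel deletion: viidmyed → vidmyed.
So the correct form is vidmyed, option (B).
(D) vimidyed is wrong: it has the affixes in the wrong order.
(C) viidmyod is wrong: it fails to apply the sound rule(s).
(A) vidthi is wrong: it uses causative instead of active for voice.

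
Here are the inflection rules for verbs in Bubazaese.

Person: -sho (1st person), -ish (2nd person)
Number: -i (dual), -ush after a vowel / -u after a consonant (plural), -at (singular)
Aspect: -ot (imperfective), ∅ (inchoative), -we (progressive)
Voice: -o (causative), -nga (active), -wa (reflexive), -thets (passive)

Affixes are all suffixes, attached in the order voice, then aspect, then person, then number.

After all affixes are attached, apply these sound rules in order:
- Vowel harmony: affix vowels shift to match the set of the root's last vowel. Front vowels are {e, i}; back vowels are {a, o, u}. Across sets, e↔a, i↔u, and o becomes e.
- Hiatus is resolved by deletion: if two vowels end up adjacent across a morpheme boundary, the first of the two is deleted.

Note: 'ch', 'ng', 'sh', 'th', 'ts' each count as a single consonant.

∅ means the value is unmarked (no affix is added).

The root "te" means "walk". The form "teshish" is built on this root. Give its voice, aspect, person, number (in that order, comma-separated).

Segment: te-o-sho-ush.
voice: -o → causative.
aspect: ∅ → inchoative.
person: -sho → 1st person.
number: -ush/u → plural.

causative, inchoative, 1st person, plural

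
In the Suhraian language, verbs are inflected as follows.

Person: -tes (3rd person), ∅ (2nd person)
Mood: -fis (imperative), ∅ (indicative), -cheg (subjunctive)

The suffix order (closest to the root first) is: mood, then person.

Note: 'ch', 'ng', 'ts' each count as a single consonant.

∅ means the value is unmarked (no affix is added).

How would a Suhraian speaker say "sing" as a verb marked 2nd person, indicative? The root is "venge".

venge

mood = indicative: zero marking, form stays venge.
person = 2nd person: zero marking, form stays venge.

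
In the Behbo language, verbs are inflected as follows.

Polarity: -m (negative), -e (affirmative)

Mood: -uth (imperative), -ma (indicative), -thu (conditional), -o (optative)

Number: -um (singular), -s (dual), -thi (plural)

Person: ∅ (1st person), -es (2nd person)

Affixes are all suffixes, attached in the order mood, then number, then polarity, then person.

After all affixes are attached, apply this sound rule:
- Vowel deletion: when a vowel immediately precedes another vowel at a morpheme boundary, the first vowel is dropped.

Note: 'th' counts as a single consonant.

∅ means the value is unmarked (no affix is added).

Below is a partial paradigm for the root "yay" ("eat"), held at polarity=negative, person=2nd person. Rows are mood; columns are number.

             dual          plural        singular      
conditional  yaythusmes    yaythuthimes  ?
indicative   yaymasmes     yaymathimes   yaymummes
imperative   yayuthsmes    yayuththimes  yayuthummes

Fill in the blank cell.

Attach mood conditional -thu → yaythu.
Attach number singular -um → yaythuum.
Attach polarity negative -m → yaythuumm.
Attach person 2nd person -es → yaythuummes.
Apply vowel deletion: yaythuummes → yaythummes.

yaythummes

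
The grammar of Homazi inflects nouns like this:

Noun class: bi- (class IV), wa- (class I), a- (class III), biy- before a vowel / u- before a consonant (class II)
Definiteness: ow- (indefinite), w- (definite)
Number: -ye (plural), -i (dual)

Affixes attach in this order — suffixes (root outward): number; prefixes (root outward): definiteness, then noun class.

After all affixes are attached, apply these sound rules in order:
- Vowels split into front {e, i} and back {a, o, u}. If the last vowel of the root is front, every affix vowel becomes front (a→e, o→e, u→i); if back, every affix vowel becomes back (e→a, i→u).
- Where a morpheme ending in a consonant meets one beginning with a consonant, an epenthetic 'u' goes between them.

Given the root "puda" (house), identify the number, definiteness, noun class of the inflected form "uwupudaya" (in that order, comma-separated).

Segment: u-w-puda-ye.
number: -ye → plural.
definiteness: w- → definite.
noun class: biy/u- → class II.

plural, definite, class II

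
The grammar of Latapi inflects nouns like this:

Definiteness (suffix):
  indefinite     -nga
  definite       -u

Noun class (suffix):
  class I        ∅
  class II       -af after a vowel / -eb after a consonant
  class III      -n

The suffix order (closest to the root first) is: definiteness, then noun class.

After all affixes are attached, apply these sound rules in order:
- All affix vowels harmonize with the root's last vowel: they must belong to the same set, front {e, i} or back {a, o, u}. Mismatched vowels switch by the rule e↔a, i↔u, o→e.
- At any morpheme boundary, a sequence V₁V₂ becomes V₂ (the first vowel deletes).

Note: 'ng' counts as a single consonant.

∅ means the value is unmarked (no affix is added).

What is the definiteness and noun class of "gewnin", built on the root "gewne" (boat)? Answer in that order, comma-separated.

definite, class III

Segment: gewne-u-n.
definiteness: -u → definite.
noun class: -n → class III.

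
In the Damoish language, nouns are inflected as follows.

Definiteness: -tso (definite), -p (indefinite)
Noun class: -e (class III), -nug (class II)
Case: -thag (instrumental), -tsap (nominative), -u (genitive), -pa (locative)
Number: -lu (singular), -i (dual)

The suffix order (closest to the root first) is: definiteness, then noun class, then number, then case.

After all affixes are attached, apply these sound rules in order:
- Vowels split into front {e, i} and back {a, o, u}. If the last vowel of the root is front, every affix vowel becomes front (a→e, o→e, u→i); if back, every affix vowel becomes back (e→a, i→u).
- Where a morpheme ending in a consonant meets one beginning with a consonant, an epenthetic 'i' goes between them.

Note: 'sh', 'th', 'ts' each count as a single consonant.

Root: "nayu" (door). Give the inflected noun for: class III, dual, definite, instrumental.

Attach definiteness definite -tso → nayutso.
Attach noun class class III -e → nayutsoe.
Attach number dual -i → nayutsoei.
Attach case instrumental -thag → nayutsoeithag.
Apply vowel harmony: nayutsoeithag → nayutsoauthag.
Epenthesis: no change.

nayutsoauthag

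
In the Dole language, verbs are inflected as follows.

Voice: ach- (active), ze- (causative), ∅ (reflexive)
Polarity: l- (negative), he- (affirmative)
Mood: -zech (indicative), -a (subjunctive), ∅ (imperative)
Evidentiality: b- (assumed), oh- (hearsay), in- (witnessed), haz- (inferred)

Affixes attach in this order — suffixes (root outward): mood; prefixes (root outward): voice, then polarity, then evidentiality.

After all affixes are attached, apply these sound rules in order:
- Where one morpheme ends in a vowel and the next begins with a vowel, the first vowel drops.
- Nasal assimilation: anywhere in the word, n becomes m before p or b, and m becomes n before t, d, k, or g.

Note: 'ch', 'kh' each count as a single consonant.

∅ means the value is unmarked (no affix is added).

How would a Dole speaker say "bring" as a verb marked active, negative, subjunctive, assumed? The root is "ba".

Attach voice active ach- → achba.
Attach polarity negative l- → lachba.
Attach mood subjunctive -a → lachbaa.
Attach evidentiality assumed b- → blachbaa.
Apply vowel deletion: blachbaa → blachba.
Nasal assimilation: no change.

blachba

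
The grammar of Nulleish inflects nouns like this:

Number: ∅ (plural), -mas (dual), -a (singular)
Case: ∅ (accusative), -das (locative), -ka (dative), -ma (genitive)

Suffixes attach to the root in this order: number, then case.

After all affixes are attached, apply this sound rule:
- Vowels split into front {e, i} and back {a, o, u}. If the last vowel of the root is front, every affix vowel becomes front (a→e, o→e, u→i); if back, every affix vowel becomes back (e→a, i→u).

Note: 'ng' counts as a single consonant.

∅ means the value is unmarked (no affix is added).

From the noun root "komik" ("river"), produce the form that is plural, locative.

number = plural: zero marking, form stays komik.
Attach case locative -das → komikdas.
Apply vowel harmony: komikdas → komikdes.

komikdes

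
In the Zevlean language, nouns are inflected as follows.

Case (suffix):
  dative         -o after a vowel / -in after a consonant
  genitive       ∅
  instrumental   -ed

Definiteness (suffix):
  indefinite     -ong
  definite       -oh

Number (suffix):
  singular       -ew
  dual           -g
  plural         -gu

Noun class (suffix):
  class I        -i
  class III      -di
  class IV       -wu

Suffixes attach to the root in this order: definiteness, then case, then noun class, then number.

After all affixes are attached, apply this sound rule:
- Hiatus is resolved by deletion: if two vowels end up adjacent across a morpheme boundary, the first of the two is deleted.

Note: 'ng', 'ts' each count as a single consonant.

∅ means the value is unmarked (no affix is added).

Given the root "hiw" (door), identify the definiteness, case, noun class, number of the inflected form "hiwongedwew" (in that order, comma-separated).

indefinite, instrumental, class IV, singular

Segment: hiw-ong-ed-wu-ew.
definiteness: -ong → indefinite.
case: -ed → instrumental.
noun class: -wu → class IV.
number: -ew → singular.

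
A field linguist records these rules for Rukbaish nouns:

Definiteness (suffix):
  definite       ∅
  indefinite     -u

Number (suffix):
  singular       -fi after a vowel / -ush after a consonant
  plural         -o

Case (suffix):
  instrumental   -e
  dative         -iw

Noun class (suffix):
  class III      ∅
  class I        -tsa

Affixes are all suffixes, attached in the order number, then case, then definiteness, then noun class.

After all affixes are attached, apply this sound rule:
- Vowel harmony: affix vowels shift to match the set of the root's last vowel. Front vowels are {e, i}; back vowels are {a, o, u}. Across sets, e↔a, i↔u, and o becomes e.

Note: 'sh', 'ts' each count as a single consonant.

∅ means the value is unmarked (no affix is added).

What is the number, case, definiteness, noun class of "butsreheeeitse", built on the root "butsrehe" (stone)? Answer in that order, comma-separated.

plural, instrumental, indefinite, class I

Segment: butsrehe-o-e-u-tsa.
number: -o → plural.
case: -e → instrumental.
definiteness: -u → indefinite.
noun class: -tsa → class I.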